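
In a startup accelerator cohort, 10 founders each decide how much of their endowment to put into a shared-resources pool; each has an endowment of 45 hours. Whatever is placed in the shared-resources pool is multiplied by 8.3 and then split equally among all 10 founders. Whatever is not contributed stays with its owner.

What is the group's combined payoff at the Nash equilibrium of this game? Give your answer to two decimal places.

Each contributed unit returns 8.3/10 = 0.8300 to its contributor — below 1 — so contributing 0 is dominant for every player. At the Nash equilibrium everyone keeps their 45, and the group total is 10 × 45 = 450.

450.00 hours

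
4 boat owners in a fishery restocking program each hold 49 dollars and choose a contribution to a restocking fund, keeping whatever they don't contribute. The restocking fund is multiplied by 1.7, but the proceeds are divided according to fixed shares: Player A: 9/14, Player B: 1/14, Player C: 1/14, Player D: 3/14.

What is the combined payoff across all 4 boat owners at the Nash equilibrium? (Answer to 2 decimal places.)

230.30 dollars

For player j, contributing a unit is worthwhile iff 1.7 × (j's share) ≥ 1, i.e. iff j's share is at least 0.5882.
Only Player A (9/14) clears that bar, contributing 49; the remaining 3 contribute 0. Total contributed: 49.
The restocking fund pays out 1.7 × 49 = 83.30 in total (split across the unequal shares, but the aggregate is all that matters for the group sum).
The 3 free-riders keep 49 each, adding 147. Group total = 147 + 83.30 = 230.30.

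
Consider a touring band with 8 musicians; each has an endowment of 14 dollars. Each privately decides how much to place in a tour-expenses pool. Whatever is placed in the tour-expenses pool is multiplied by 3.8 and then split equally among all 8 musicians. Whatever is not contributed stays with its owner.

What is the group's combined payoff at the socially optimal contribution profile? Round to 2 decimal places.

425.60 dollars

Each contributed unit returns 3.800 to the group as a whole (0.4750 to each of 8 players), which exceeds 1, so the social optimum is full contribution: group total = 3.800 × 112 = 425.60.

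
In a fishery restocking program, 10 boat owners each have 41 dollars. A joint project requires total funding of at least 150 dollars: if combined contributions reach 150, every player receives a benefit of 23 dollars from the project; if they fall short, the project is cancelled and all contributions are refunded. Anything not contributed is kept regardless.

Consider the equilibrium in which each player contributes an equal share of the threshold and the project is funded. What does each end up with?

49 dollars

Equal share of the threshold: 150/10 = 15.
At this profile no one gains by cutting their contribution: any cut drops the total below 150, the project is cancelled, contributions are refunded, and the deviator ends with 41, which is less than 41 − 15 + 23 = 49. Contributing more than 15 just wastes the excess. So contributing exactly 15 is a best response.
Each player's payoff: 41 − 15 + 23 = 49.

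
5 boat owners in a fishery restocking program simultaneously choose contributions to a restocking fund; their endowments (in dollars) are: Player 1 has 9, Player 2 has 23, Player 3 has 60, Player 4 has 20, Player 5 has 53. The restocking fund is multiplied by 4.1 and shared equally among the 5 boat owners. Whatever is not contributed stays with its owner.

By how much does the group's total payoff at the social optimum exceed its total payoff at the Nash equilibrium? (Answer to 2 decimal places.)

511.50 dollars

The private return per contributed unit is 4.1/5 = 0.8200 < 1 for every player regardless of endowment, so the Nash equilibrium is zero contribution and the group total is Σ E_j = 9 + 23 + 60 + 20 + 53 = 165.
Each contributed unit returns 4.100 to the group, so the social optimum is full contribution by everyone: group total = 4.100 × 165 = 676.50.
Efficiency loss = (4.100 − 1) × 165 = 511.50.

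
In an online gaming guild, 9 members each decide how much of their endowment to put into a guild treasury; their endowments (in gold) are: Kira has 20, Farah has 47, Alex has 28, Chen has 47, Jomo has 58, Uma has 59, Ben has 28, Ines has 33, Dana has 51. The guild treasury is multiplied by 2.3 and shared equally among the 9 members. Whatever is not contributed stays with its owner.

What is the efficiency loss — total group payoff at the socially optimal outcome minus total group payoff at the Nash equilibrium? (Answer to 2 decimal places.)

The private return per contributed unit is 2.3/9 = 0.2556 < 1 for every player regardless of endowment, so the Nash equilibrium is zero contribution and the group total is Σ E_j = 20 + 47 + 28 + 47 + 58 + 59 + 28 + 33 + 51 = 371.
Each contributed unit returns 2.300 to the group, so the social optimum is full contribution by everyone: group total = 2.300 × 371 = 853.30.
Efficiency loss = (2.300 − 1) × 371 = 482.30.

482.30 gold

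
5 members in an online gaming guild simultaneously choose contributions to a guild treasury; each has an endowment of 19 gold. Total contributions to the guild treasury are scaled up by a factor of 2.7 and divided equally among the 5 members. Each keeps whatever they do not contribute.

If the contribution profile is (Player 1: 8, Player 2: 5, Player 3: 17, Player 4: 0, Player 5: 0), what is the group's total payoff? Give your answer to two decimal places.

146.00 gold

Total contributed: 8 + 5 + 17 + 0 + 0 = 30; total kept: 5 × 19 − 30 = 65.
The guild treasury pays out 2.7 × 30 = 81.00 in aggregate.
Group total = 65 + 81.00 = 146.00.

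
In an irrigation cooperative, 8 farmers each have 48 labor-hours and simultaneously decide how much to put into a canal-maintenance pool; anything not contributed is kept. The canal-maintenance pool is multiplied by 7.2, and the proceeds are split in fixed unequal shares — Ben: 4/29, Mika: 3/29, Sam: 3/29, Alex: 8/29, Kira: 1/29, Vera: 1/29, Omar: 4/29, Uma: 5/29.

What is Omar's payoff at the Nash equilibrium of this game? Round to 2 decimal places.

143.34 labor-hours

A player with share s gets back 7.2·s per unit contributed, so full contribution is dominant for anyone with s > 1/7.2 = 0.1389 and zero contribution is dominant for anyone below.
The shares above 0.1389 belong to Alex and Uma, contributing 48 each; the remaining 6 contribute 0. Total contributed: 96.
Omar keeps 48 and receives 7.2 × 96 × 4/29 = 95.34 from the canal-maintenance pool, for a payoff of 143.34.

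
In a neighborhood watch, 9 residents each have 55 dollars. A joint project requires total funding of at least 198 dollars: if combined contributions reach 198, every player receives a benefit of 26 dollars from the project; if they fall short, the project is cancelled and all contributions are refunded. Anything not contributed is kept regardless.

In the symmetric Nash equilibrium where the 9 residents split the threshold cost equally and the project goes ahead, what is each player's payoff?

Equal share of the threshold: 198/9 = 22.
At this profile no one gains by cutting their contribution: any cut drops the total below 198, the project is cancelled, contributions are refunded, and the deviator ends with 55, which is less than 55 − 22 + 26 = 59. Contributing more than 22 just wastes the excess. So contributing exactly 22 is a best response.
Each player's payoff: 55 − 22 + 26 = 59.

59 dollars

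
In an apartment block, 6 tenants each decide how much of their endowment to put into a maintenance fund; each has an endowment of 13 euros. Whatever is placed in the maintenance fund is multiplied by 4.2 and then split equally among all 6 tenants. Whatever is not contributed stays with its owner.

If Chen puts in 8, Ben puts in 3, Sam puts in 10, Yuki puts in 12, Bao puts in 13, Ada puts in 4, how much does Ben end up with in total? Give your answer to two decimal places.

45.00 euros

Total contributed: 8 + 3 + 10 + 12 + 13 + 4 = 50.
Each receives 4.2 × 50 / 6 = 35.00 from the maintenance fund.
Ben keeps 13 − 3 = 10, so Ben's payoff is 10 + 35.00 = 45.00.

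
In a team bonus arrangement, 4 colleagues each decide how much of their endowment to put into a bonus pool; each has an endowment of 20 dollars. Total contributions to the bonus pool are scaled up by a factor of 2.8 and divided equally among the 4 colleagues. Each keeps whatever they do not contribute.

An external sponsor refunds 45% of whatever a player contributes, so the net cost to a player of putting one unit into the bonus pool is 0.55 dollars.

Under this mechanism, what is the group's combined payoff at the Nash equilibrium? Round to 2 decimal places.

260.00 dollars

With the mechanism, a contributed unit returns (2.8/4) / 0.55 = 1.2727 per unit of net cost to the contributor — now above 1 — so contributing fully is weakly dominant for every player.
At the Nash equilibrium everyone contributes 20. Group total payoff = 4 × (20 × 0.45 + 2.8 × 20) = 260.00.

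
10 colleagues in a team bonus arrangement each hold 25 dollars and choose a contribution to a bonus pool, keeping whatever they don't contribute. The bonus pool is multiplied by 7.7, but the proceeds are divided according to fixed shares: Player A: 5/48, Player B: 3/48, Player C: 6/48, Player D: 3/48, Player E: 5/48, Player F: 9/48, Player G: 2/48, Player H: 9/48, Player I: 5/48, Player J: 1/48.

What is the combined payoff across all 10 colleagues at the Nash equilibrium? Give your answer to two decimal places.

585.00 dollars

Player j's private return per contributed unit is 7.7 × (j's share). Contributing is weakly dominant for j when that share is at least 1/7.7 = 0.1299, and contributing 0 is dominant otherwise.
The shares above 0.1299 belong to Player F and Player H, contributing 25 each; the remaining 8 contribute 0. Total contributed: 50.
The bonus pool pays out 7.7 × 50 = 385.00 in total (split across the unequal shares, but the aggregate is all that matters for the group sum).
The 8 free-riders keep 25 each, adding 200. Group total = 200 + 385.00 = 585.00.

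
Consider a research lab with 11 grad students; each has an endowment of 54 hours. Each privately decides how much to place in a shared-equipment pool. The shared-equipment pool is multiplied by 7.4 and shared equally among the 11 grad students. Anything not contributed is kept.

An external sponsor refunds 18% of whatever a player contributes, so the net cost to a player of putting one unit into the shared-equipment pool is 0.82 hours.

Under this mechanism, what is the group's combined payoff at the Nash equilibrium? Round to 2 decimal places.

The effective private return is (7.4/11) / 0.82 = 0.8204, which is still under 1, so the mechanism doesn't change anyone's dominant strategy: zero contribution.
Everyone keeps their endowment and the group total is 11 × 54 = 594.

594.00 hours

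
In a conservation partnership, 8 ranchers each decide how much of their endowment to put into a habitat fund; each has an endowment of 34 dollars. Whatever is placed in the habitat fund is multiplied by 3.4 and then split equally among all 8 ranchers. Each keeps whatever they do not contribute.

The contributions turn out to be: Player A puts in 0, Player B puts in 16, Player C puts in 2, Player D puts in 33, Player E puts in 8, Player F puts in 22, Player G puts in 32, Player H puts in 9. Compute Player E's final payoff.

Total contributed: 0 + 16 + 2 + 33 + 8 + 22 + 32 + 9 = 122.
Each receives 3.4 × 122 / 8 = 51.85 from the habitat fund.
Player E keeps 34 − 8 = 26, so Player E's payoff is 26 + 51.85 = 77.85.

77.85 dollars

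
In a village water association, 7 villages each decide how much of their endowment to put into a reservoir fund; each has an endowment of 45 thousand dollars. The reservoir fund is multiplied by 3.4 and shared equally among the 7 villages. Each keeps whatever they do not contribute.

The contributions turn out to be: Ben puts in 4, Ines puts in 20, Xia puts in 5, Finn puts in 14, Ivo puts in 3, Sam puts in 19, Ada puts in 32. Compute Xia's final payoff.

87.11 thousand dollars

Total contributed: 4 + 20 + 5 + 14 + 3 + 19 + 32 = 97.
Each receives 3.4 × 97 / 7 = 47.11 from the reservoir fund.
Xia keeps 45 − 5 = 40, so Xia's payoff is 40 + 47.11 = 87.11.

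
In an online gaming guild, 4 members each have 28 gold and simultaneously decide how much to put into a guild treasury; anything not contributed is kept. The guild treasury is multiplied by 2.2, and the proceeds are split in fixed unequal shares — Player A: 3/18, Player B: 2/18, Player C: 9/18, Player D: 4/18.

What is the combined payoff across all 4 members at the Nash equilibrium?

Each unit j contributes comes back to j as 2.2 × (j's share), so j prefers to contribute only if that share exceeds 1/2.2 = 0.4545; otherwise keeping the unit dominates.
Player C alone (share 9/18) is above the threshold, contributing 28; the remaining 3 contribute 0. Total contributed: 28.
The guild treasury pays out 2.2 × 28 = 61.60 in total (split across the unequal shares, but the aggregate is all that matters for the group sum).
The 3 free-riders keep 28 each, adding 84. Group total = 84 + 61.60 = 145.60.

145.60 gold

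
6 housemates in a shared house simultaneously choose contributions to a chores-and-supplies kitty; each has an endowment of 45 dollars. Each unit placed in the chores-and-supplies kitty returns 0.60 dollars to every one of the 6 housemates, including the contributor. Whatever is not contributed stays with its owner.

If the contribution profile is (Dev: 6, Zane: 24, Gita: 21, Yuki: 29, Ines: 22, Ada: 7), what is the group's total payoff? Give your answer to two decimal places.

553.40 dollars

Total contributed: 6 + 24 + 21 + 29 + 22 + 7 = 109; total kept: 6 × 45 − 109 = 161.
The chores-and-supplies kitty pays out 0.60 × 6 × 109 = 392.40 in aggregate.
Group total = 161 + 392.40 = 553.40.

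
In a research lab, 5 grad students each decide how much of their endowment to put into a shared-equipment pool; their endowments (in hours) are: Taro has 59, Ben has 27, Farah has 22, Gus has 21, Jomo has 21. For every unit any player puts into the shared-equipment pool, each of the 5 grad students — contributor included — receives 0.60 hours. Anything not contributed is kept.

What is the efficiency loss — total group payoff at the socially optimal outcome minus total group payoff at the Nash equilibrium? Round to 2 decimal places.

300.00 hours

The private return per contributed unit is 0.60 < 1 for everyone, so the Nash equilibrium is zero contribution and the group total is Σ E_j = 59 + 27 + 22 + 21 + 21 = 150.
Each contributed unit returns 3.000 to the group, so the social optimum is full contribution by everyone: group total = 3.000 × 150 = 450.00.
Efficiency loss = (3.000 − 1) × 150 = 300.00.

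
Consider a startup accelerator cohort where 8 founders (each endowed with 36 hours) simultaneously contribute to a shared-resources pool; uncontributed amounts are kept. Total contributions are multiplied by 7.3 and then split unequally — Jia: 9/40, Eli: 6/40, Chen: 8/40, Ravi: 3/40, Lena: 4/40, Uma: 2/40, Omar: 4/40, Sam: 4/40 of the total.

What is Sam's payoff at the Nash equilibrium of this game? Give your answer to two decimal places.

114.84 hours

Player j's private return per contributed unit is 7.3 × (j's share). Contributing is weakly dominant for j when that share is at least 1/7.3 = 0.1370, and contributing 0 is dominant otherwise.
Jia, Eli and Chen are above the threshold, contributing 36 each; the remaining 5 contribute 0. Total contributed: 108.
Sam keeps 36 and receives 7.3 × 108 × 4/40 = 78.84 from the shared-resources pool, for a payoff of 114.84.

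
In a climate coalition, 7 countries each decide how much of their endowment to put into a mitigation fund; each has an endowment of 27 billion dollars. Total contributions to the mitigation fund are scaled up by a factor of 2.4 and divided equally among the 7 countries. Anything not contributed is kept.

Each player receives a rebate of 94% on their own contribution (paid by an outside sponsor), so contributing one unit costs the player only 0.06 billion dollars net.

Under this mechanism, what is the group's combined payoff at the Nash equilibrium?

631.26 billion dollars

The effective private return per unit is now (2.4/7) / 0.06 = 5.7143 > 1, so every player's dominant strategy flips to full contribution.
At the Nash equilibrium everyone contributes 27. Group total payoff = 7 × (27 × 0.94 + 2.4 × 27) = 631.26.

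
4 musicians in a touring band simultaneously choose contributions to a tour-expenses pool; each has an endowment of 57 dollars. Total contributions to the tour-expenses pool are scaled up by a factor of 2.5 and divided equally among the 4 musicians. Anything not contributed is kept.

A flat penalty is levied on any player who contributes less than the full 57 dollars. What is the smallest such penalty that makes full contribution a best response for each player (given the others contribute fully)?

Given the others contribute fully, the best deviation is to contribute 0 (any partial contribution still incurs the fine and gives up units whose private return 0.6250 is below 1).
Deviating from 57 to 0 saves 57 dollars but forfeits the deviator's share of the drop in the tour-expenses pool: 2.5/4 × 57 = 35.62.
So the deviation gain is 57 − 35.62 = 21.38, and the fine must be at least 21.38 dollars to wipe it out.

21.38 dollars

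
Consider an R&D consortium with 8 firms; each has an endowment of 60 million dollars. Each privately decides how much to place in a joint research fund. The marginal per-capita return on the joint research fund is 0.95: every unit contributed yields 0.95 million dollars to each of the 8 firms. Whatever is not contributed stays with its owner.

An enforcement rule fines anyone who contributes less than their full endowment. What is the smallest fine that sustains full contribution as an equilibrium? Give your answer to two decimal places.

3.00 million dollars

Given the others contribute fully, the best deviation is to contribute 0 (any partial contribution still incurs the fine and gives up units whose private return 0.95 is below 1).
Deviating from 60 to 0 saves 60 million dollars but forfeits the deviator's share of the drop in the joint research fund: 0.95 × 60 = 57.00.
So the deviation gain is 60 − 57.00 = 3.00, and the fine must be at least 3.00 million dollars to wipe it out.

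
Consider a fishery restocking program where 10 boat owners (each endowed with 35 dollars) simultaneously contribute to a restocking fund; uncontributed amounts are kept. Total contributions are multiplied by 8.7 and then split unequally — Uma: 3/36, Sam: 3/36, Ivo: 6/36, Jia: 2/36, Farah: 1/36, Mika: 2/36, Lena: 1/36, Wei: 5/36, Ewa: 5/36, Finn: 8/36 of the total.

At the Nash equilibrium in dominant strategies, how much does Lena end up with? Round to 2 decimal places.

68.83 dollars

Player j's private return per contributed unit is 8.7 × (j's share). Contributing is weakly dominant for j when that share is at least 1/8.7 = 0.1149, and contributing 0 is dominant otherwise.
Ivo, Wei, Ewa and Finn clear that bar, contributing 35 each; the remaining 6 contribute 0. Total contributed: 140.
Lena keeps 35 and receives 8.7 × 140 × 1/36 = 33.83 from the restocking fund, for a payoff of 68.83.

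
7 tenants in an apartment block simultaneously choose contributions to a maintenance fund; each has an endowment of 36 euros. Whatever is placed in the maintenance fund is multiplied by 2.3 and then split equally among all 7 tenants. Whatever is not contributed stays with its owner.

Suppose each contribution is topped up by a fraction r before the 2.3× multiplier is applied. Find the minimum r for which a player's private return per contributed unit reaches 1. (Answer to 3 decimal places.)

With matching at rate r, one contributed unit becomes (1 + r) in the maintenance fund and returns 2.3 × (1 + r) / 7 to the contributor.
Setting this equal to 1: 1 + r = 7/2.3 = 3.0435.
So the minimum matching rate is r = 3.0435 − 1 = 2.043.

2.043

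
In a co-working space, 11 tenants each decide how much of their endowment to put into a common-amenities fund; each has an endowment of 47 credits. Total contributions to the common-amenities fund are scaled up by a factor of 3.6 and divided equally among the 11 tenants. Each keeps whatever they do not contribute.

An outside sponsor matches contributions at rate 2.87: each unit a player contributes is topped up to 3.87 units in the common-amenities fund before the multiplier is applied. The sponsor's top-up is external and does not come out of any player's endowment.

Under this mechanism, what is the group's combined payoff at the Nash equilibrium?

7202.84 credits

Under the mechanism each unit contributed yields 3.6 × 3.87 / 11 = 1.2665 back to its contributor per unit of net cost, which exceeds 1, making full contribution the dominant choice for everyone.
So the Nash equilibrium is full contribution by all 11; the group earns 3.6 × 3.87 × 517 = 7202.84.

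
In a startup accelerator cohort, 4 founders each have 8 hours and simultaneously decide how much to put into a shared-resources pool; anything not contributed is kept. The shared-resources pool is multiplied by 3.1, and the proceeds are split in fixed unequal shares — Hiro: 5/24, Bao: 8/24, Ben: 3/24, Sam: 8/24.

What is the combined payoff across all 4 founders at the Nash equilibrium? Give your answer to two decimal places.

A player with share s gets back 3.1·s per unit contributed, so full contribution is dominant for anyone with s > 1/3.1 = 0.3226 and zero contribution is dominant for anyone below.
Bao and Sam clear that bar, contributing 8 each; the remaining 2 contribute 0. Total contributed: 16.
The shared-resources pool pays out 3.1 × 16 = 49.60 in total (split across the unequal shares, but the aggregate is all that matters for the group sum).
The 2 free-riders keep 8 each, adding 16. Group total = 16 + 49.60 = 65.60.

65.60 hours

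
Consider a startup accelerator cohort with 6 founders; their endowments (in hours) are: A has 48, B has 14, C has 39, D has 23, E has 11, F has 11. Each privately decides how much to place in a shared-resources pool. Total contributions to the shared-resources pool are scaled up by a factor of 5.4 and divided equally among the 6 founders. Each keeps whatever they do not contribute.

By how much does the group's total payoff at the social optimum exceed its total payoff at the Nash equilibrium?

The private return per contributed unit is 5.4/6 = 0.9000 < 1 for every player regardless of endowment, so the Nash equilibrium is zero contribution and the group total is Σ E_j = 48 + 14 + 39 + 23 + 11 + 11 = 146.
Each contributed unit returns 5.400 to the group, so the social optimum is full contribution by everyone: group total = 5.400 × 146 = 788.40.
Efficiency loss = (5.400 − 1) × 146 = 642.40.

642.40 hours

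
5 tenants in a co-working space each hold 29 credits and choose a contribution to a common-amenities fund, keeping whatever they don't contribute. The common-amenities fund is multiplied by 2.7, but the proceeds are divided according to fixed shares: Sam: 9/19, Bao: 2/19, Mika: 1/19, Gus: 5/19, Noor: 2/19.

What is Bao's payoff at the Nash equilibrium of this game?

37.24 credits

A player with share s gets back 2.7·s per unit contributed, so full contribution is dominant for anyone with s > 1/2.7 = 0.3704 and zero contribution is dominant for anyone below.
Sam alone (share 9/19) is above the threshold, contributing 29; the remaining 4 contribute 0. Total contributed: 29.
Bao keeps 29 and receives 2.7 × 29 × 2/19 = 8.24 from the common-amenities fund, for a payoff of 37.24.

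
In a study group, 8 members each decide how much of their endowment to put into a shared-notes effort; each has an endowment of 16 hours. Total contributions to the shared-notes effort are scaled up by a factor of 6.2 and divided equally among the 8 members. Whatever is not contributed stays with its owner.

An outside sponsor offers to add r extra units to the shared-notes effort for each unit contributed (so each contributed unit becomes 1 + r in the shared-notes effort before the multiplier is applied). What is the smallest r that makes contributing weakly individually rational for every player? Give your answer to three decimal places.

0.290

With matching at rate r, one contributed unit becomes (1 + r) in the shared-notes effort and returns 6.2 × (1 + r) / 8 to the contributor.
Setting this equal to 1: 1 + r = 8/6.2 = 1.2903.
So the minimum matching rate is r = 1.2903 − 1 = 0.290.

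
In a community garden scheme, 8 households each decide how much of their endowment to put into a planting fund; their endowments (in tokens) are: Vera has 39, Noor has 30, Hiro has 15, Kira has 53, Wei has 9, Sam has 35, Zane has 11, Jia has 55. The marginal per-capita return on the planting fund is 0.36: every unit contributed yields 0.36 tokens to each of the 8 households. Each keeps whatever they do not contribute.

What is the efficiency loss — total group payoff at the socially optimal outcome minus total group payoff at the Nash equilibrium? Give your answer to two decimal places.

The private return per contributed unit is 0.36 < 1 for everyone, so the Nash equilibrium is zero contribution and the group total is Σ E_j = 39 + 30 + 15 + 53 + 9 + 35 + 11 + 55 = 247.
Each contributed unit returns 2.880 to the group, so the social optimum is full contribution by everyone: group total = 2.880 × 247 = 711.36.
Efficiency loss = (2.880 − 1) × 247 = 464.36.

464.36 tokens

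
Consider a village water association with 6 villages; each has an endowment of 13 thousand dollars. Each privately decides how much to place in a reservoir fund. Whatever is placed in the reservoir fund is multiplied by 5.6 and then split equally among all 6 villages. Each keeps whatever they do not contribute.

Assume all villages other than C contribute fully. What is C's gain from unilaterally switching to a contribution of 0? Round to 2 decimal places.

0.87 thousand dollars

Switching from a contribution of 13 to 0 lets C keep an extra 13 thousand dollars, but lowers the reservoir fund by 13, which costs C their own share of that drop: 5.6/6 × 13 = 12.13.
Net gain = 13 − 12.13 = 0.87. The private return per contributed unit (0.9333) is below 1, so free-riding is indeed the best response regardless of what the others do.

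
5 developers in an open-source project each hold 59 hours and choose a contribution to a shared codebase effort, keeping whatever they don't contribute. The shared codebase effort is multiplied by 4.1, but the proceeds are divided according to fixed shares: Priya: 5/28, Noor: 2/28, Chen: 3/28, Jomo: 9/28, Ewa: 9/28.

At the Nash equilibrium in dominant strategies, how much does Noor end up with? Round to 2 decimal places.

93.56 hours

For player j, contributing a unit is worthwhile iff 4.1 × (j's share) ≥ 1, i.e. iff j's share is at least 0.2439.
Jomo and Ewa are above the threshold, contributing 59 each; the remaining 3 contribute 0. Total contributed: 118.
Noor keeps 59 and receives 4.1 × 118 × 2/28 = 34.56 from the shared codebase effort, for a payoff of 93.56.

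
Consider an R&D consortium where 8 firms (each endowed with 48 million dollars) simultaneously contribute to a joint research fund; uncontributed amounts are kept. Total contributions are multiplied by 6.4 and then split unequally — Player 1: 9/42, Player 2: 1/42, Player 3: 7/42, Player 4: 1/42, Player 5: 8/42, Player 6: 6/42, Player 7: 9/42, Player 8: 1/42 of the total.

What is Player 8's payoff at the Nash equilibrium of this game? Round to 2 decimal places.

For player j, contributing a unit is worthwhile iff 6.4 × (j's share) ≥ 1, i.e. iff j's share is at least 0.1563.
Player 1, Player 3, Player 5 and Player 7 clear that bar, contributing 48 each; the remaining 4 contribute 0. Total contributed: 192.
Player 8 keeps 48 and receives 6.4 × 192 × 1/42 = 29.26 from the joint research fund, for a payoff of 77.26.

77.26 million dollars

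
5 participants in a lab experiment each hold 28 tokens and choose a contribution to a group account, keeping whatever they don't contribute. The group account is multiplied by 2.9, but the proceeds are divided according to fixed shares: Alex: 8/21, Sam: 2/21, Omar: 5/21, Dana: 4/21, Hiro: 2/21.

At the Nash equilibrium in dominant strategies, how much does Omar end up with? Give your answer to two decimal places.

A player with share s gets back 2.9·s per unit contributed, so full contribution is dominant for anyone with s > 1/2.9 = 0.3448 and zero contribution is dominant for anyone below.
Alex alone (share 8/21) is above the threshold, contributing 28; the remaining 4 contribute 0. Total contributed: 28.
Omar keeps 28 and receives 2.9 × 28 × 5/21 = 19.33 from the group account, for a payoff of 47.33.

47.33 tokens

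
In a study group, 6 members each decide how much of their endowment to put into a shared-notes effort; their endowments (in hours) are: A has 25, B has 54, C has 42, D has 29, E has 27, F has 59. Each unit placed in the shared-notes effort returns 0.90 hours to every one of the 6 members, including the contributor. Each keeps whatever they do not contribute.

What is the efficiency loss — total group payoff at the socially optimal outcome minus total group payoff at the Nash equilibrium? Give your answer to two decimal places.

The private return per contributed unit is 0.90 < 1 for everyone, so the Nash equilibrium is zero contribution and the group total is Σ E_j = 25 + 54 + 42 + 29 + 27 + 59 = 236.
Each contributed unit returns 5.400 to the group, so the social optimum is full contribution by everyone: group total = 5.400 × 236 = 1274.40.
Efficiency loss = (5.400 − 1) × 236 = 1038.40.

1038.40 hours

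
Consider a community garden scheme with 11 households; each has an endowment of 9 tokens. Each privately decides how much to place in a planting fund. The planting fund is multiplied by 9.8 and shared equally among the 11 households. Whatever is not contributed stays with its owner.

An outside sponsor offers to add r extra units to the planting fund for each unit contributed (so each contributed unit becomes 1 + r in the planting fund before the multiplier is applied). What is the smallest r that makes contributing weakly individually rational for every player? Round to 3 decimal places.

0.122

With matching at rate r, one contributed unit becomes (1 + r) in the planting fund and returns 9.8 × (1 + r) / 11 to the contributor.
Setting this equal to 1: 1 + r = 11/9.8 = 1.1224.
So the minimum matching rate is r = 1.1224 − 1 = 0.122.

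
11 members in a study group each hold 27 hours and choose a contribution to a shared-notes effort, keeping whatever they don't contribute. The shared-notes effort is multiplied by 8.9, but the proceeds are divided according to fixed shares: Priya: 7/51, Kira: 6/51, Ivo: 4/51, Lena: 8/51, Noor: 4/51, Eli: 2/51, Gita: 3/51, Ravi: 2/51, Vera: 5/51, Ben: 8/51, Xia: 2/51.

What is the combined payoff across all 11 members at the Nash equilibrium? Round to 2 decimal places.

1150.20 hours

For player j, contributing a unit is worthwhile iff 8.9 × (j's share) ≥ 1, i.e. iff j's share is at least 0.1124.
The shares above 0.1124 belong to Priya, Kira, Lena and Ben, contributing 27 each; the remaining 7 contribute 0. Total contributed: 108.
The shared-notes effort pays out 8.9 × 108 = 961.20 in total (split across the unequal shares, but the aggregate is all that matters for the group sum).
The 7 free-riders keep 27 each, adding 189. Group total = 189 + 961.20 = 1150.20.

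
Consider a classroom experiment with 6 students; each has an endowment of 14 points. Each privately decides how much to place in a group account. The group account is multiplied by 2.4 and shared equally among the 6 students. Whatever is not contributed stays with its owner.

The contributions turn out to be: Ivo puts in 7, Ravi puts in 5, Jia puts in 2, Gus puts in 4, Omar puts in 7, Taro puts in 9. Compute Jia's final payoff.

25.60 points

Total contributed: 7 + 5 + 2 + 4 + 7 + 9 = 34.
Each receives 2.4 × 34 / 6 = 13.60 from the group account.
Jia keeps 14 − 2 = 12, so Jia's payoff is 12 + 13.60 = 25.60.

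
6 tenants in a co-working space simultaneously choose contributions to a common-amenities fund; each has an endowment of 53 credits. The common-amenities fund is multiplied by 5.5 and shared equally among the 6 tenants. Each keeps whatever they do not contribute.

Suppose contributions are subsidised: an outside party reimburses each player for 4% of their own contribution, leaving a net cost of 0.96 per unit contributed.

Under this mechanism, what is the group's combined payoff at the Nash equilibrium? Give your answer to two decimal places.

318.00 credits

Even with the mechanism, each unit contributed returns only (5.5/6) / 0.96 = 0.9549 per unit of net cost, so contributing nothing is still dominant.
At the Nash equilibrium no one contributes; group total payoff = 6 × 53 = 318.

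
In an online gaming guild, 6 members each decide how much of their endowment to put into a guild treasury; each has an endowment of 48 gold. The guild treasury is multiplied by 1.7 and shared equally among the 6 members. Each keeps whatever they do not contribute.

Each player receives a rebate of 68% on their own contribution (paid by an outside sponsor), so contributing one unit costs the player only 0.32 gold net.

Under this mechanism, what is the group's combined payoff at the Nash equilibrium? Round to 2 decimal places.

The effective private return is (1.7/6) / 0.32 = 0.8854, which is still under 1, so the mechanism doesn't change anyone's dominant strategy: zero contribution.
Everyone keeps their endowment and the group total is 6 × 48 = 288.

288.00 gold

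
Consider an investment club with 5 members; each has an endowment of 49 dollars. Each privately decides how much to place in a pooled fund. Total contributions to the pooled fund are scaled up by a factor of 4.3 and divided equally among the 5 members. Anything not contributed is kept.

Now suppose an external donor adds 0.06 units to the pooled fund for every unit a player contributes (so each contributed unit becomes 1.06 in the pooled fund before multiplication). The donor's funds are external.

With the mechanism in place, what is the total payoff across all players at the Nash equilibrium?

245.00 dollars

Even with the mechanism, each unit contributed returns only 4.3 × 1.06 / 5 = 0.9116 per unit of net cost, so contributing nothing is still dominant.
At the Nash equilibrium no one contributes; group total payoff = 5 × 49 = 245.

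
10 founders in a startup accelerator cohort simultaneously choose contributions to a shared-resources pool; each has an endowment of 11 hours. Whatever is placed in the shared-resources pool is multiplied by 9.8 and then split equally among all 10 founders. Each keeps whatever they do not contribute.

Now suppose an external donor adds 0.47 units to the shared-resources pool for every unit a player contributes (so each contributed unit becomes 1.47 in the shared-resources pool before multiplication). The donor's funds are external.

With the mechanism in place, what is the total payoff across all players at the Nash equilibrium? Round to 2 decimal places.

The effective private return per unit is now 9.8 × 1.47 / 10 = 1.4406 > 1, so every player's dominant strategy flips to full contribution.
So the Nash equilibrium is full contribution by all 10; the group earns 9.8 × 1.47 × 110 = 1584.66.

1584.66 hours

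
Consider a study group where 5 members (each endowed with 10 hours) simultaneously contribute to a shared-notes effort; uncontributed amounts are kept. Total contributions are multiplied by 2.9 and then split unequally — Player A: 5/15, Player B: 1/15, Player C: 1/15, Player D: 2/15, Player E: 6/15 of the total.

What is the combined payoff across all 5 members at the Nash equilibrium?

69.00 hours

Player j's private return per contributed unit is 2.9 × (j's share). Contributing is weakly dominant for j when that share is at least 1/2.9 = 0.3448, and contributing 0 is dominant otherwise.
Player E alone (share 6/15) is above the threshold, contributing 10; the remaining 4 contribute 0. Total contributed: 10.
The shared-notes effort pays out 2.9 × 10 = 29.00 in total (split across the unequal shares, but the aggregate is all that matters for the group sum).
The 4 free-riders keep 10 each, adding 40. Group total = 40 + 29.00 = 69.00.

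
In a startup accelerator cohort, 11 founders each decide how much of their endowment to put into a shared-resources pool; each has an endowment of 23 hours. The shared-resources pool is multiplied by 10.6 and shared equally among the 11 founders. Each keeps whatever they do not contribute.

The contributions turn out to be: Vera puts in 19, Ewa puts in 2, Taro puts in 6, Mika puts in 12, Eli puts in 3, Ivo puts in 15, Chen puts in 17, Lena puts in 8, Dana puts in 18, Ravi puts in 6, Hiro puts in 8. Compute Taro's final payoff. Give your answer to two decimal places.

Total contributed: 19 + 2 + 6 + 12 + 3 + 15 + 17 + 8 + 18 + 6 + 8 = 114.
Each receives 10.6 × 114 / 11 = 109.85 from the shared-resources pool.
Taro keeps 23 − 6 = 17, so Taro's payoff is 17 + 109.85 = 126.85.

126.85 hours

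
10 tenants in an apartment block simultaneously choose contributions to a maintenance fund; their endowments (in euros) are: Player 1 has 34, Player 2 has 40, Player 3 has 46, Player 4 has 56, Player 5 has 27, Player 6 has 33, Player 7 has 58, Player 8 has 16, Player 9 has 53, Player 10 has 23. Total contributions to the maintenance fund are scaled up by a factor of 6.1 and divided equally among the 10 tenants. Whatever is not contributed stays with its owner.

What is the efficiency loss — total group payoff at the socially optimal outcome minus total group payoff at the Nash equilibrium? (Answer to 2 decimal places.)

The private return per contributed unit is 6.1/10 = 0.6100 < 1 for every player regardless of endowment, so the Nash equilibrium is zero contribution and the group total is Σ E_j = 34 + 40 + 46 + 56 + 27 + 33 + 58 + 16 + 53 + 23 = 386.
Each contributed unit returns 6.100 to the group, so the social optimum is full contribution by everyone: group total = 6.100 × 386 = 2354.60.
Efficiency loss = (6.100 − 1) × 386 = 1968.60.

1968.60 euros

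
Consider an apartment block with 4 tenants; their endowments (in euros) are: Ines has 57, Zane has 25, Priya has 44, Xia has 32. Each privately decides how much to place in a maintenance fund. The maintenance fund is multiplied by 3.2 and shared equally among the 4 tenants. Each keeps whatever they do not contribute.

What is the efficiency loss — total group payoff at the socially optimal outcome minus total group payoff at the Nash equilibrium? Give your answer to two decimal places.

347.60 euros

The private return per contributed unit is 3.2/4 = 0.8000 < 1 for every player regardless of endowment, so the Nash equilibrium is zero contribution and the group total is Σ E_j = 57 + 25 + 44 + 32 = 158.
Each contributed unit returns 3.200 to the group, so the social optimum is full contribution by everyone: group total = 3.200 × 158 = 505.60.
Efficiency loss = (3.200 − 1) × 158 = 347.60.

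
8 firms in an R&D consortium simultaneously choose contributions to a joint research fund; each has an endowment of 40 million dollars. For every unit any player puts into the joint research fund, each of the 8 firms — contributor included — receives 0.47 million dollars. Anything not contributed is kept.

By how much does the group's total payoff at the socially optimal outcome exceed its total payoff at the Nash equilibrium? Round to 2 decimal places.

883.20 million dollars

The private return per contributed unit is 0.47 < 1, so contributing 0 is dominant for every player. At the Nash equilibrium everyone keeps their 40, and the group total is 8 × 40 = 320.
Each contributed unit returns 3.760 to the group as a whole (0.47 to each of 8 players), which exceeds 1, so the social optimum is full contribution: group total = 3.760 × 320 = 1203.20.
Efficiency loss = 1203.20 − 320 = 883.20.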